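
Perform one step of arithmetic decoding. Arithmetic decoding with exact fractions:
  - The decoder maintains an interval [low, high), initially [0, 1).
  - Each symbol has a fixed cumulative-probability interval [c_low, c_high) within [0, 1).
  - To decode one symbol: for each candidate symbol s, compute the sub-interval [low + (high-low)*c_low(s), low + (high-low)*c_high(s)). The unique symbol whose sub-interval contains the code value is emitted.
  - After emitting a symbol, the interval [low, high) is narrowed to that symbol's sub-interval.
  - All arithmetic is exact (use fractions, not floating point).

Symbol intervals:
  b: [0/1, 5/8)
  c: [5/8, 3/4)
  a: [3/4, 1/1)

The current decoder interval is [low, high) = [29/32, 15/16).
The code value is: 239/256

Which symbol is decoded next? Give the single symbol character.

Interval width = high − low = 15/16 − 29/32 = 1/32
Scaled code = (code − low) / width = (239/256 − 29/32) / 1/32 = 7/8
  b: [0/1, 5/8) 
  c: [5/8, 3/4) 
  a: [3/4, 1/1) ← scaled code falls here ✓

Answer: a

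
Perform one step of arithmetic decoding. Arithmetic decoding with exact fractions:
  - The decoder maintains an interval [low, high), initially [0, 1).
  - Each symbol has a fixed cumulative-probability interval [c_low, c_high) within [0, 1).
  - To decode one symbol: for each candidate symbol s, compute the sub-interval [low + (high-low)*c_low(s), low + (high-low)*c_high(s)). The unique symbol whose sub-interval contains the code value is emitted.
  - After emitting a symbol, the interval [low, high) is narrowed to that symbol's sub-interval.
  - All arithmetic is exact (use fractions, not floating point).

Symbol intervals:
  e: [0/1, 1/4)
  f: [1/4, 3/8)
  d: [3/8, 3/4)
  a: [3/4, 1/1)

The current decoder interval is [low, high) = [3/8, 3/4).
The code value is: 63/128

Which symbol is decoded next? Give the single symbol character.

Interval width = high − low = 3/4 − 3/8 = 3/8
Scaled code = (code − low) / width = (63/128 − 3/8) / 3/8 = 5/16
  e: [0/1, 1/4) 
  f: [1/4, 3/8) ← scaled code falls here ✓
  d: [3/8, 3/4) 
  a: [3/4, 1/1) 

Answer: f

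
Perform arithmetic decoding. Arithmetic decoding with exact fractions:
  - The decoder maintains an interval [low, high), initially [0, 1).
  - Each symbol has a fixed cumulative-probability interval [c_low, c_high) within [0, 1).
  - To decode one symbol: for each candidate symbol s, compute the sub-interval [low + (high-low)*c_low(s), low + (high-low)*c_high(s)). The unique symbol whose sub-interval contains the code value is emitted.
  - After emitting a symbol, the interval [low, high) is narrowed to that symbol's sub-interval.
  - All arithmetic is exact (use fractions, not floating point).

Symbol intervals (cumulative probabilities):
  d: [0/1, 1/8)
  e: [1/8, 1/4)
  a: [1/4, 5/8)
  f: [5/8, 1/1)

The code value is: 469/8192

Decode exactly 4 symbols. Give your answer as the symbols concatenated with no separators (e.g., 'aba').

Answer: daaf

Derivation:
Step 1: interval [0/1, 1/1), width = 1/1 - 0/1 = 1/1
  'd': [0/1 + 1/1*0/1, 0/1 + 1/1*1/8) = [0/1, 1/8) <- contains code 469/8192
  'e': [0/1 + 1/1*1/8, 0/1 + 1/1*1/4) = [1/8, 1/4)
  'a': [0/1 + 1/1*1/4, 0/1 + 1/1*5/8) = [1/4, 5/8)
  'f': [0/1 + 1/1*5/8, 0/1 + 1/1*1/1) = [5/8, 1/1)
  emit 'd', narrow to [0/1, 1/8)
Step 2: interval [0/1, 1/8), width = 1/8 - 0/1 = 1/8
  'd': [0/1 + 1/8*0/1, 0/1 + 1/8*1/8) = [0/1, 1/64)
  'e': [0/1 + 1/8*1/8, 0/1 + 1/8*1/4) = [1/64, 1/32)
  'a': [0/1 + 1/8*1/4, 0/1 + 1/8*5/8) = [1/32, 5/64) <- contains code 469/8192
  'f': [0/1 + 1/8*5/8, 0/1 + 1/8*1/1) = [5/64, 1/8)
  emit 'a', narrow to [1/32, 5/64)
Step 3: interval [1/32, 5/64), width = 5/64 - 1/32 = 3/64
  'd': [1/32 + 3/64*0/1, 1/32 + 3/64*1/8) = [1/32, 19/512)
  'e': [1/32 + 3/64*1/8, 1/32 + 3/64*1/4) = [19/512, 11/256)
  'a': [1/32 + 3/64*1/4, 1/32 + 3/64*5/8) = [11/256, 31/512) <- contains code 469/8192
  'f': [1/32 + 3/64*5/8, 1/32 + 3/64*1/1) = [31/512, 5/64)
  emit 'a', narrow to [11/256, 31/512)
Step 4: interval [11/256, 31/512), width = 31/512 - 11/256 = 9/512
  'd': [11/256 + 9/512*0/1, 11/256 + 9/512*1/8) = [11/256, 185/4096)
  'e': [11/256 + 9/512*1/8, 11/256 + 9/512*1/4) = [185/4096, 97/2048)
  'a': [11/256 + 9/512*1/4, 11/256 + 9/512*5/8) = [97/2048, 221/4096)
  'f': [11/256 + 9/512*5/8, 11/256 + 9/512*1/1) = [221/4096, 31/512) <- contains code 469/8192
  emit 'f', narrow to [221/4096, 31/512)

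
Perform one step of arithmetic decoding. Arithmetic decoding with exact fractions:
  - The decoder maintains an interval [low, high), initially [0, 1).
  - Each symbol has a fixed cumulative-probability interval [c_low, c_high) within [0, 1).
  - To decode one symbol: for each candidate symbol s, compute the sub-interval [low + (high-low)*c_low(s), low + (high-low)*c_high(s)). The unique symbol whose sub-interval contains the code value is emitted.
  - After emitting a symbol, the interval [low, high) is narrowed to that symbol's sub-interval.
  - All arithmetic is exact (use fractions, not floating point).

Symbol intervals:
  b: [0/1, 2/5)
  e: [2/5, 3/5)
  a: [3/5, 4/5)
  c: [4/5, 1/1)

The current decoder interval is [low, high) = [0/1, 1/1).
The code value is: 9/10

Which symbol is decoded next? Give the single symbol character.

Interval width = high − low = 1/1 − 0/1 = 1/1
Scaled code = (code − low) / width = (9/10 − 0/1) / 1/1 = 9/10
  b: [0/1, 2/5) 
  e: [2/5, 3/5) 
  a: [3/5, 4/5) 
  c: [4/5, 1/1) ← scaled code falls here ✓

Answer: c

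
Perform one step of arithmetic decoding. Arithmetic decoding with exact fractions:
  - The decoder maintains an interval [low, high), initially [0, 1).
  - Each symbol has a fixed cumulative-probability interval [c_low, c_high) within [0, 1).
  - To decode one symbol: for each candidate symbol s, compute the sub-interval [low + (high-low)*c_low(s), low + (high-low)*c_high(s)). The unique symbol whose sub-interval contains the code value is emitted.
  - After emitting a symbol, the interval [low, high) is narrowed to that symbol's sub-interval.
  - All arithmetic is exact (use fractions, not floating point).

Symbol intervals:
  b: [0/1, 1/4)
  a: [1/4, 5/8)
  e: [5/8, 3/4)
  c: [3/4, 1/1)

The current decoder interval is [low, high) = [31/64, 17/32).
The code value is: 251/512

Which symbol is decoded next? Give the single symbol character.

Answer: b

Derivation:
Interval width = high − low = 17/32 − 31/64 = 3/64
Scaled code = (code − low) / width = (251/512 − 31/64) / 3/64 = 1/8
  b: [0/1, 1/4) ← scaled code falls here ✓
  a: [1/4, 5/8) 
  e: [5/8, 3/4) 
  c: [3/4, 1/1) 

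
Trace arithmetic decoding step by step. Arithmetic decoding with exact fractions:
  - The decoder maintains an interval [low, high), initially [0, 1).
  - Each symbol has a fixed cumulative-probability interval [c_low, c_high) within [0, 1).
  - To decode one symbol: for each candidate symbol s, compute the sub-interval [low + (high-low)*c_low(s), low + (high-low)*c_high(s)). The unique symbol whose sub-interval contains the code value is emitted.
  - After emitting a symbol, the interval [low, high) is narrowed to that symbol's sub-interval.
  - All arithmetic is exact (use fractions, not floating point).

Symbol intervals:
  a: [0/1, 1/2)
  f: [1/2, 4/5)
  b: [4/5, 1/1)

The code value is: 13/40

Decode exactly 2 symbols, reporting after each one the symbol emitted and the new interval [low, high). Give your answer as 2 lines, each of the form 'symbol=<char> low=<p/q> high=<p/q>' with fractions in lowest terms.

Step 1: interval [0/1, 1/1), width = 1/1 - 0/1 = 1/1
  'a': [0/1 + 1/1*0/1, 0/1 + 1/1*1/2) = [0/1, 1/2) <- contains code 13/40
  'f': [0/1 + 1/1*1/2, 0/1 + 1/1*4/5) = [1/2, 4/5)
  'b': [0/1 + 1/1*4/5, 0/1 + 1/1*1/1) = [4/5, 1/1)
  emit 'a', narrow to [0/1, 1/2)
Step 2: interval [0/1, 1/2), width = 1/2 - 0/1 = 1/2
  'a': [0/1 + 1/2*0/1, 0/1 + 1/2*1/2) = [0/1, 1/4)
  'f': [0/1 + 1/2*1/2, 0/1 + 1/2*4/5) = [1/4, 2/5) <- contains code 13/40
  'b': [0/1 + 1/2*4/5, 0/1 + 1/2*1/1) = [2/5, 1/2)
  emit 'f', narrow to [1/4, 2/5)

Answer: symbol=a low=0/1 high=1/2
symbol=f low=1/4 high=2/5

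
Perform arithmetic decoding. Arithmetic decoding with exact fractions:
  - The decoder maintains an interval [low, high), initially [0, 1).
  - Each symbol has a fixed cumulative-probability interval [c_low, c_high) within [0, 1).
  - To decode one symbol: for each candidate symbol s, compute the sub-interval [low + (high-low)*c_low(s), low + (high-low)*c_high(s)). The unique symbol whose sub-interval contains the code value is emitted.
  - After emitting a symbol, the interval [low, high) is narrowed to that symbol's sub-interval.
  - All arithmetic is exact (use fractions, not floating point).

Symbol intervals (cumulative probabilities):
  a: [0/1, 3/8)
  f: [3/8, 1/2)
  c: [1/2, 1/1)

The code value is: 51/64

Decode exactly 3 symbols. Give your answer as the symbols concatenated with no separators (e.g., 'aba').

Step 1: interval [0/1, 1/1), width = 1/1 - 0/1 = 1/1
  'a': [0/1 + 1/1*0/1, 0/1 + 1/1*3/8) = [0/1, 3/8)
  'f': [0/1 + 1/1*3/8, 0/1 + 1/1*1/2) = [3/8, 1/2)
  'c': [0/1 + 1/1*1/2, 0/1 + 1/1*1/1) = [1/2, 1/1) <- contains code 51/64
  emit 'c', narrow to [1/2, 1/1)
Step 2: interval [1/2, 1/1), width = 1/1 - 1/2 = 1/2
  'a': [1/2 + 1/2*0/1, 1/2 + 1/2*3/8) = [1/2, 11/16)
  'f': [1/2 + 1/2*3/8, 1/2 + 1/2*1/2) = [11/16, 3/4)
  'c': [1/2 + 1/2*1/2, 1/2 + 1/2*1/1) = [3/4, 1/1) <- contains code 51/64
  emit 'c', narrow to [3/4, 1/1)
Step 3: interval [3/4, 1/1), width = 1/1 - 3/4 = 1/4
  'a': [3/4 + 1/4*0/1, 3/4 + 1/4*3/8) = [3/4, 27/32) <- contains code 51/64
  'f': [3/4 + 1/4*3/8, 3/4 + 1/4*1/2) = [27/32, 7/8)
  'c': [3/4 + 1/4*1/2, 3/4 + 1/4*1/1) = [7/8, 1/1)
  emit 'a', narrow to [3/4, 27/32)

Answer: cca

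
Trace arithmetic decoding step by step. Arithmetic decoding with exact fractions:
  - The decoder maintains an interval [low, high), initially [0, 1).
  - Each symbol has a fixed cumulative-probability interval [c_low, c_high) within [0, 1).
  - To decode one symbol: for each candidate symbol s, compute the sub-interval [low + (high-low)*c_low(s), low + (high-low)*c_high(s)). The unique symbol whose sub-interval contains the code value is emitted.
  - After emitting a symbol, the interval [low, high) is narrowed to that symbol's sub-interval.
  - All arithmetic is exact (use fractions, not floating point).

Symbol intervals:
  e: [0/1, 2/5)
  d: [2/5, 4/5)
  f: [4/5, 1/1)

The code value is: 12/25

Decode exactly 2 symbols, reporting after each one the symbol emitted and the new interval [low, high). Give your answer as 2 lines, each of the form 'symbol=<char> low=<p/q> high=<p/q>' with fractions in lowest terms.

Answer: symbol=d low=2/5 high=4/5
symbol=e low=2/5 high=14/25

Derivation:
Step 1: interval [0/1, 1/1), width = 1/1 - 0/1 = 1/1
  'e': [0/1 + 1/1*0/1, 0/1 + 1/1*2/5) = [0/1, 2/5)
  'd': [0/1 + 1/1*2/5, 0/1 + 1/1*4/5) = [2/5, 4/5) <- contains code 12/25
  'f': [0/1 + 1/1*4/5, 0/1 + 1/1*1/1) = [4/5, 1/1)
  emit 'd', narrow to [2/5, 4/5)
Step 2: interval [2/5, 4/5), width = 4/5 - 2/5 = 2/5
  'e': [2/5 + 2/5*0/1, 2/5 + 2/5*2/5) = [2/5, 14/25) <- contains code 12/25
  'd': [2/5 + 2/5*2/5, 2/5 + 2/5*4/5) = [14/25, 18/25)
  'f': [2/5 + 2/5*4/5, 2/5 + 2/5*1/1) = [18/25, 4/5)
  emit 'e', narrow to [2/5, 14/25)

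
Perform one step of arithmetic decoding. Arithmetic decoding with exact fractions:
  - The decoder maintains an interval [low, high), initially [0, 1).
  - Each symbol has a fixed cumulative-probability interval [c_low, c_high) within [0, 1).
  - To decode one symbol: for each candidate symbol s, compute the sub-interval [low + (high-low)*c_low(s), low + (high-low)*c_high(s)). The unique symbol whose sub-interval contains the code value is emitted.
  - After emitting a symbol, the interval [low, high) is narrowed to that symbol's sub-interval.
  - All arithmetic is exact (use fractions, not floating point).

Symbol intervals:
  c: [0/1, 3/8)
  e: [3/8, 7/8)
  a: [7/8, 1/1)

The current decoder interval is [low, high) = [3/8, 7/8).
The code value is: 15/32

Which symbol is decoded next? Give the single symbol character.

Interval width = high − low = 7/8 − 3/8 = 1/2
Scaled code = (code − low) / width = (15/32 − 3/8) / 1/2 = 3/16
  c: [0/1, 3/8) ← scaled code falls here ✓
  e: [3/8, 7/8) 
  a: [7/8, 1/1) 

Answer: c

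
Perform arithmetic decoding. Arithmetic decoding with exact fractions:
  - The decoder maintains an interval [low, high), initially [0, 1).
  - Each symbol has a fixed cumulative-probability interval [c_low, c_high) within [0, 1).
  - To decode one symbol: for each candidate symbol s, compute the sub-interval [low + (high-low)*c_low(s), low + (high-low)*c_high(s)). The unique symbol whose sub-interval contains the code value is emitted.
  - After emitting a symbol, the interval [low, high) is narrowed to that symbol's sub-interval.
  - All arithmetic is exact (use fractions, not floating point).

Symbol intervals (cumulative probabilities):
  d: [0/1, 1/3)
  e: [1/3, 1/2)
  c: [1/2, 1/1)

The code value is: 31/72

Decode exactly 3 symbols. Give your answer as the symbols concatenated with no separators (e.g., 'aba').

Step 1: interval [0/1, 1/1), width = 1/1 - 0/1 = 1/1
  'd': [0/1 + 1/1*0/1, 0/1 + 1/1*1/3) = [0/1, 1/3)
  'e': [0/1 + 1/1*1/3, 0/1 + 1/1*1/2) = [1/3, 1/2) <- contains code 31/72
  'c': [0/1 + 1/1*1/2, 0/1 + 1/1*1/1) = [1/2, 1/1)
  emit 'e', narrow to [1/3, 1/2)
Step 2: interval [1/3, 1/2), width = 1/2 - 1/3 = 1/6
  'd': [1/3 + 1/6*0/1, 1/3 + 1/6*1/3) = [1/3, 7/18)
  'e': [1/3 + 1/6*1/3, 1/3 + 1/6*1/2) = [7/18, 5/12)
  'c': [1/3 + 1/6*1/2, 1/3 + 1/6*1/1) = [5/12, 1/2) <- contains code 31/72
  emit 'c', narrow to [5/12, 1/2)
Step 3: interval [5/12, 1/2), width = 1/2 - 5/12 = 1/12
  'd': [5/12 + 1/12*0/1, 5/12 + 1/12*1/3) = [5/12, 4/9) <- contains code 31/72
  'e': [5/12 + 1/12*1/3, 5/12 + 1/12*1/2) = [4/9, 11/24)
  'c': [5/12 + 1/12*1/2, 5/12 + 1/12*1/1) = [11/24, 1/2)
  emit 'd', narrow to [5/12, 4/9)

Answer: ecd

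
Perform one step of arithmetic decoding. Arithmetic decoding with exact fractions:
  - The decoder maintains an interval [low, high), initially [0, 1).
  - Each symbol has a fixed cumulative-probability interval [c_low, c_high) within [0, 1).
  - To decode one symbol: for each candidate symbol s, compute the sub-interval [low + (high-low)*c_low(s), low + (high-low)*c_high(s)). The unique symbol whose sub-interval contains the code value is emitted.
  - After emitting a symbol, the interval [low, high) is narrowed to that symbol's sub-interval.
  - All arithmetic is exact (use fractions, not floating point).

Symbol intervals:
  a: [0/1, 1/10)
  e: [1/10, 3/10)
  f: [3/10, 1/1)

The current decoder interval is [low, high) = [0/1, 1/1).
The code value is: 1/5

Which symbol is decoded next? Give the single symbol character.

Interval width = high − low = 1/1 − 0/1 = 1/1
Scaled code = (code − low) / width = (1/5 − 0/1) / 1/1 = 1/5
  a: [0/1, 1/10) 
  e: [1/10, 3/10) ← scaled code falls here ✓
  f: [3/10, 1/1) 

Answer: e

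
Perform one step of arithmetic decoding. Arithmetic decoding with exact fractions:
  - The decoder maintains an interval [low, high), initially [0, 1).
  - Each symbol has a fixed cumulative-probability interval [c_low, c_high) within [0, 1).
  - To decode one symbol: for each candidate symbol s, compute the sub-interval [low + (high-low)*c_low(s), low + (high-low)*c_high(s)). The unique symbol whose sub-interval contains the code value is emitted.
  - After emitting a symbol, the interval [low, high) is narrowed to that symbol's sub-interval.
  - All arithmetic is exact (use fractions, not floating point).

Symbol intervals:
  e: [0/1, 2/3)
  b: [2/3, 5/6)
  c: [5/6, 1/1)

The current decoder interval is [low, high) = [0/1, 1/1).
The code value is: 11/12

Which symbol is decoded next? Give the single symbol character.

Answer: c

Derivation:
Interval width = high − low = 1/1 − 0/1 = 1/1
Scaled code = (code − low) / width = (11/12 − 0/1) / 1/1 = 11/12
  e: [0/1, 2/3) 
  b: [2/3, 5/6) 
  c: [5/6, 1/1) ← scaled code falls here ✓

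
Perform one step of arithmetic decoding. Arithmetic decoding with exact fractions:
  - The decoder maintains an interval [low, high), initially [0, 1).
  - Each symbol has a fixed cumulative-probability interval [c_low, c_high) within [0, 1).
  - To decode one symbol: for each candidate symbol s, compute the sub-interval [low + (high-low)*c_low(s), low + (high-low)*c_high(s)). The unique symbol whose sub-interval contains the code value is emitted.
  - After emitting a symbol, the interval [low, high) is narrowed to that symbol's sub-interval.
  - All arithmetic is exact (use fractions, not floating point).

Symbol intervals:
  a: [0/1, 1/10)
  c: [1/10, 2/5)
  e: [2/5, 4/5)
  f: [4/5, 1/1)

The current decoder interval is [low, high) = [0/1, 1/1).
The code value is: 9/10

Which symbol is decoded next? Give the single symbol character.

Answer: f

Derivation:
Interval width = high − low = 1/1 − 0/1 = 1/1
Scaled code = (code − low) / width = (9/10 − 0/1) / 1/1 = 9/10
  a: [0/1, 1/10) 
  c: [1/10, 2/5) 
  e: [2/5, 4/5) 
  f: [4/5, 1/1) ← scaled code falls here ✓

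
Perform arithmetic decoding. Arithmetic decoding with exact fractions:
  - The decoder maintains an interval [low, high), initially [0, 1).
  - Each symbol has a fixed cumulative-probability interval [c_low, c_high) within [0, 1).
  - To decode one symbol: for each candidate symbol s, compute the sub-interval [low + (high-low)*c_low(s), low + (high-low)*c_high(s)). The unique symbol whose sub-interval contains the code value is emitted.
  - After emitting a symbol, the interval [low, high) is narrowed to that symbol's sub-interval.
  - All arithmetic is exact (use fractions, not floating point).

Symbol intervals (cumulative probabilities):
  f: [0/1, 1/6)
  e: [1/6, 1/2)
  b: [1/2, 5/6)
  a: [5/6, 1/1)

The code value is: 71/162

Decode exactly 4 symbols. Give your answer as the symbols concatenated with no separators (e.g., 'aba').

Answer: ebab

Derivation:
Step 1: interval [0/1, 1/1), width = 1/1 - 0/1 = 1/1
  'f': [0/1 + 1/1*0/1, 0/1 + 1/1*1/6) = [0/1, 1/6)
  'e': [0/1 + 1/1*1/6, 0/1 + 1/1*1/2) = [1/6, 1/2) <- contains code 71/162
  'b': [0/1 + 1/1*1/2, 0/1 + 1/1*5/6) = [1/2, 5/6)
  'a': [0/1 + 1/1*5/6, 0/1 + 1/1*1/1) = [5/6, 1/1)
  emit 'e', narrow to [1/6, 1/2)
Step 2: interval [1/6, 1/2), width = 1/2 - 1/6 = 1/3
  'f': [1/6 + 1/3*0/1, 1/6 + 1/3*1/6) = [1/6, 2/9)
  'e': [1/6 + 1/3*1/6, 1/6 + 1/3*1/2) = [2/9, 1/3)
  'b': [1/6 + 1/3*1/2, 1/6 + 1/3*5/6) = [1/3, 4/9) <- contains code 71/162
  'a': [1/6 + 1/3*5/6, 1/6 + 1/3*1/1) = [4/9, 1/2)
  emit 'b', narrow to [1/3, 4/9)
Step 3: interval [1/3, 4/9), width = 4/9 - 1/3 = 1/9
  'f': [1/3 + 1/9*0/1, 1/3 + 1/9*1/6) = [1/3, 19/54)
  'e': [1/3 + 1/9*1/6, 1/3 + 1/9*1/2) = [19/54, 7/18)
  'b': [1/3 + 1/9*1/2, 1/3 + 1/9*5/6) = [7/18, 23/54)
  'a': [1/3 + 1/9*5/6, 1/3 + 1/9*1/1) = [23/54, 4/9) <- contains code 71/162
  emit 'a', narrow to [23/54, 4/9)
Step 4: interval [23/54, 4/9), width = 4/9 - 23/54 = 1/54
  'f': [23/54 + 1/54*0/1, 23/54 + 1/54*1/6) = [23/54, 139/324)
  'e': [23/54 + 1/54*1/6, 23/54 + 1/54*1/2) = [139/324, 47/108)
  'b': [23/54 + 1/54*1/2, 23/54 + 1/54*5/6) = [47/108, 143/324) <- contains code 71/162
  'a': [23/54 + 1/54*5/6, 23/54 + 1/54*1/1) = [143/324, 4/9)
  emit 'b', narrow to [47/108, 143/324)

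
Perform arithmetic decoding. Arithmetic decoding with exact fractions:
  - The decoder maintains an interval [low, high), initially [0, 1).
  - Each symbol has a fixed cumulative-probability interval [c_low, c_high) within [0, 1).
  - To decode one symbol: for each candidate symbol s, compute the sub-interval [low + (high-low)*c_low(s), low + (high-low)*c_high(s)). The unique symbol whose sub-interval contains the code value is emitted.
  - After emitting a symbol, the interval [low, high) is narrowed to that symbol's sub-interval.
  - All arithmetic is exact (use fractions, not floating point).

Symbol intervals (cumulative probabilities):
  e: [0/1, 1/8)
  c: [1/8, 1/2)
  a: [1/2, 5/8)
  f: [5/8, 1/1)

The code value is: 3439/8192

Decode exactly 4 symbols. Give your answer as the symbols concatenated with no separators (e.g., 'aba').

Step 1: interval [0/1, 1/1), width = 1/1 - 0/1 = 1/1
  'e': [0/1 + 1/1*0/1, 0/1 + 1/1*1/8) = [0/1, 1/8)
  'c': [0/1 + 1/1*1/8, 0/1 + 1/1*1/2) = [1/8, 1/2) <- contains code 3439/8192
  'a': [0/1 + 1/1*1/2, 0/1 + 1/1*5/8) = [1/2, 5/8)
  'f': [0/1 + 1/1*5/8, 0/1 + 1/1*1/1) = [5/8, 1/1)
  emit 'c', narrow to [1/8, 1/2)
Step 2: interval [1/8, 1/2), width = 1/2 - 1/8 = 3/8
  'e': [1/8 + 3/8*0/1, 1/8 + 3/8*1/8) = [1/8, 11/64)
  'c': [1/8 + 3/8*1/8, 1/8 + 3/8*1/2) = [11/64, 5/16)
  'a': [1/8 + 3/8*1/2, 1/8 + 3/8*5/8) = [5/16, 23/64)
  'f': [1/8 + 3/8*5/8, 1/8 + 3/8*1/1) = [23/64, 1/2) <- contains code 3439/8192
  emit 'f', narrow to [23/64, 1/2)
Step 3: interval [23/64, 1/2), width = 1/2 - 23/64 = 9/64
  'e': [23/64 + 9/64*0/1, 23/64 + 9/64*1/8) = [23/64, 193/512)
  'c': [23/64 + 9/64*1/8, 23/64 + 9/64*1/2) = [193/512, 55/128) <- contains code 3439/8192
  'a': [23/64 + 9/64*1/2, 23/64 + 9/64*5/8) = [55/128, 229/512)
  'f': [23/64 + 9/64*5/8, 23/64 + 9/64*1/1) = [229/512, 1/2)
  emit 'c', narrow to [193/512, 55/128)
Step 4: interval [193/512, 55/128), width = 55/128 - 193/512 = 27/512
  'e': [193/512 + 27/512*0/1, 193/512 + 27/512*1/8) = [193/512, 1571/4096)
  'c': [193/512 + 27/512*1/8, 193/512 + 27/512*1/2) = [1571/4096, 413/1024)
  'a': [193/512 + 27/512*1/2, 193/512 + 27/512*5/8) = [413/1024, 1679/4096)
  'f': [193/512 + 27/512*5/8, 193/512 + 27/512*1/1) = [1679/4096, 55/128) <- contains code 3439/8192
  emit 'f', narrow to [1679/4096, 55/128)

Answer: cfcf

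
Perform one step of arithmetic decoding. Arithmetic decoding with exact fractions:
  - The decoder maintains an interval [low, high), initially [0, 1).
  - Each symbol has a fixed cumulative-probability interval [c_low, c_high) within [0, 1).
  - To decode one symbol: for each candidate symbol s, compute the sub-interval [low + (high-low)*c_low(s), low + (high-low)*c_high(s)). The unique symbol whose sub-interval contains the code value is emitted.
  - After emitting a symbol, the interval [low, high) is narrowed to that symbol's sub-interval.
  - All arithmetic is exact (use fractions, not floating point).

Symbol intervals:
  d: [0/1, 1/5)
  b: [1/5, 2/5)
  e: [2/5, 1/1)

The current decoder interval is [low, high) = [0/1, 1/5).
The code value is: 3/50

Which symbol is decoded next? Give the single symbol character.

Answer: b

Derivation:
Interval width = high − low = 1/5 − 0/1 = 1/5
Scaled code = (code − low) / width = (3/50 − 0/1) / 1/5 = 3/10
  d: [0/1, 1/5) 
  b: [1/5, 2/5) ← scaled code falls here ✓
  e: [2/5, 1/1) 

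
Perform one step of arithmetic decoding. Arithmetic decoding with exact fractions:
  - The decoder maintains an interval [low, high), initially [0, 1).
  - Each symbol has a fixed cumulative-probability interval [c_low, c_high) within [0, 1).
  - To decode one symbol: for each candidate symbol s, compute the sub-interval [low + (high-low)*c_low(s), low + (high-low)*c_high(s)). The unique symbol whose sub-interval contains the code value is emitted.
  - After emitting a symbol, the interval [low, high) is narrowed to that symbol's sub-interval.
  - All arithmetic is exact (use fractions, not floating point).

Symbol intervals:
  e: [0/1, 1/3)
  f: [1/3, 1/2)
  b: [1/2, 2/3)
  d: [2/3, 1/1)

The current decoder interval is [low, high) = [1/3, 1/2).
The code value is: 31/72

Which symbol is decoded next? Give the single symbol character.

Interval width = high − low = 1/2 − 1/3 = 1/6
Scaled code = (code − low) / width = (31/72 − 1/3) / 1/6 = 7/12
  e: [0/1, 1/3) 
  f: [1/3, 1/2) 
  b: [1/2, 2/3) ← scaled code falls here ✓
  d: [2/3, 1/1) 

Answer: b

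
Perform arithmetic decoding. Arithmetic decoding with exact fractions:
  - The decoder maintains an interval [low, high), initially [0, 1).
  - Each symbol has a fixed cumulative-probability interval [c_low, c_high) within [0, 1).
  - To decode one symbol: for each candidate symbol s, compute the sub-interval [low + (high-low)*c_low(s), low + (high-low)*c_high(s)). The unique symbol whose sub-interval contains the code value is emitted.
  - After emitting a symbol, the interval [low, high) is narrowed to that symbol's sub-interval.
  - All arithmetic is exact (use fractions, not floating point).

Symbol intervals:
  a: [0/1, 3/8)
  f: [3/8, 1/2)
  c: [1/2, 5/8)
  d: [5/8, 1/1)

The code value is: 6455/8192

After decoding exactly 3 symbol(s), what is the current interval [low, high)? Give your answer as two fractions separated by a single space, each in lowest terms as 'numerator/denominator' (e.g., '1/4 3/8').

Step 1: interval [0/1, 1/1), width = 1/1 - 0/1 = 1/1
  'a': [0/1 + 1/1*0/1, 0/1 + 1/1*3/8) = [0/1, 3/8)
  'f': [0/1 + 1/1*3/8, 0/1 + 1/1*1/2) = [3/8, 1/2)
  'c': [0/1 + 1/1*1/2, 0/1 + 1/1*5/8) = [1/2, 5/8)
  'd': [0/1 + 1/1*5/8, 0/1 + 1/1*1/1) = [5/8, 1/1) <- contains code 6455/8192
  emit 'd', narrow to [5/8, 1/1)
Step 2: interval [5/8, 1/1), width = 1/1 - 5/8 = 3/8
  'a': [5/8 + 3/8*0/1, 5/8 + 3/8*3/8) = [5/8, 49/64)
  'f': [5/8 + 3/8*3/8, 5/8 + 3/8*1/2) = [49/64, 13/16) <- contains code 6455/8192
  'c': [5/8 + 3/8*1/2, 5/8 + 3/8*5/8) = [13/16, 55/64)
  'd': [5/8 + 3/8*5/8, 5/8 + 3/8*1/1) = [55/64, 1/1)
  emit 'f', narrow to [49/64, 13/16)
Step 3: interval [49/64, 13/16), width = 13/16 - 49/64 = 3/64
  'a': [49/64 + 3/64*0/1, 49/64 + 3/64*3/8) = [49/64, 401/512)
  'f': [49/64 + 3/64*3/8, 49/64 + 3/64*1/2) = [401/512, 101/128) <- contains code 6455/8192
  'c': [49/64 + 3/64*1/2, 49/64 + 3/64*5/8) = [101/128, 407/512)
  'd': [49/64 + 3/64*5/8, 49/64 + 3/64*1/1) = [407/512, 13/16)
  emit 'f', narrow to [401/512, 101/128)

Answer: 401/512 101/128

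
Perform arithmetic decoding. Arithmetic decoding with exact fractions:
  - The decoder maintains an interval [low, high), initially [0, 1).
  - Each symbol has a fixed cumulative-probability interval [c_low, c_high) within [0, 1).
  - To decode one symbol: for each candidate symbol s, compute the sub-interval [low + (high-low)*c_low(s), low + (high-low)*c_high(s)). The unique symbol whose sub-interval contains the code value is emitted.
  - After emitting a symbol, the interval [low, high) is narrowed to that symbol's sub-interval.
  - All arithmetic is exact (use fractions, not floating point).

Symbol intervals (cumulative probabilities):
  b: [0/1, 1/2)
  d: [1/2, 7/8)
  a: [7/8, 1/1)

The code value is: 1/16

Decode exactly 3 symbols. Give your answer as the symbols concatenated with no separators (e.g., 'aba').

Answer: bbb

Derivation:
Step 1: interval [0/1, 1/1), width = 1/1 - 0/1 = 1/1
  'b': [0/1 + 1/1*0/1, 0/1 + 1/1*1/2) = [0/1, 1/2) <- contains code 1/16
  'd': [0/1 + 1/1*1/2, 0/1 + 1/1*7/8) = [1/2, 7/8)
  'a': [0/1 + 1/1*7/8, 0/1 + 1/1*1/1) = [7/8, 1/1)
  emit 'b', narrow to [0/1, 1/2)
Step 2: interval [0/1, 1/2), width = 1/2 - 0/1 = 1/2
  'b': [0/1 + 1/2*0/1, 0/1 + 1/2*1/2) = [0/1, 1/4) <- contains code 1/16
  'd': [0/1 + 1/2*1/2, 0/1 + 1/2*7/8) = [1/4, 7/16)
  'a': [0/1 + 1/2*7/8, 0/1 + 1/2*1/1) = [7/16, 1/2)
  emit 'b', narrow to [0/1, 1/4)
Step 3: interval [0/1, 1/4), width = 1/4 - 0/1 = 1/4
  'b': [0/1 + 1/4*0/1, 0/1 + 1/4*1/2) = [0/1, 1/8) <- contains code 1/16
  'd': [0/1 + 1/4*1/2, 0/1 + 1/4*7/8) = [1/8, 7/32)
  'a': [0/1 + 1/4*7/8, 0/1 + 1/4*1/1) = [7/32, 1/4)
  emit 'b', narrow to [0/1, 1/8)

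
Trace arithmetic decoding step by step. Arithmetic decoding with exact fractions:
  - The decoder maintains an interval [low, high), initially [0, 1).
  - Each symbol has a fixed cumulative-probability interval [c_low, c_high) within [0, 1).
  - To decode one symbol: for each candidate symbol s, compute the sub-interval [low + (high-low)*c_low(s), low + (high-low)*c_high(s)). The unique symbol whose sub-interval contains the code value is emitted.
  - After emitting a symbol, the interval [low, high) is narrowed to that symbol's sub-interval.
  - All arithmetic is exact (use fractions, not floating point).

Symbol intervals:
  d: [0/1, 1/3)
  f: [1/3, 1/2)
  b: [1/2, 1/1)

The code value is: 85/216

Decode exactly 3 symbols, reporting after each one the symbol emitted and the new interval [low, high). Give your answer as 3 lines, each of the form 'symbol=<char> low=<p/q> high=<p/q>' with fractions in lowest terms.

Step 1: interval [0/1, 1/1), width = 1/1 - 0/1 = 1/1
  'd': [0/1 + 1/1*0/1, 0/1 + 1/1*1/3) = [0/1, 1/3)
  'f': [0/1 + 1/1*1/3, 0/1 + 1/1*1/2) = [1/3, 1/2) <- contains code 85/216
  'b': [0/1 + 1/1*1/2, 0/1 + 1/1*1/1) = [1/2, 1/1)
  emit 'f', narrow to [1/3, 1/2)
Step 2: interval [1/3, 1/2), width = 1/2 - 1/3 = 1/6
  'd': [1/3 + 1/6*0/1, 1/3 + 1/6*1/3) = [1/3, 7/18)
  'f': [1/3 + 1/6*1/3, 1/3 + 1/6*1/2) = [7/18, 5/12) <- contains code 85/216
  'b': [1/3 + 1/6*1/2, 1/3 + 1/6*1/1) = [5/12, 1/2)
  emit 'f', narrow to [7/18, 5/12)
Step 3: interval [7/18, 5/12), width = 5/12 - 7/18 = 1/36
  'd': [7/18 + 1/36*0/1, 7/18 + 1/36*1/3) = [7/18, 43/108) <- contains code 85/216
  'f': [7/18 + 1/36*1/3, 7/18 + 1/36*1/2) = [43/108, 29/72)
  'b': [7/18 + 1/36*1/2, 7/18 + 1/36*1/1) = [29/72, 5/12)
  emit 'd', narrow to [7/18, 43/108)

Answer: symbol=f low=1/3 high=1/2
symbol=f low=7/18 high=5/12
symbol=d low=7/18 high=43/108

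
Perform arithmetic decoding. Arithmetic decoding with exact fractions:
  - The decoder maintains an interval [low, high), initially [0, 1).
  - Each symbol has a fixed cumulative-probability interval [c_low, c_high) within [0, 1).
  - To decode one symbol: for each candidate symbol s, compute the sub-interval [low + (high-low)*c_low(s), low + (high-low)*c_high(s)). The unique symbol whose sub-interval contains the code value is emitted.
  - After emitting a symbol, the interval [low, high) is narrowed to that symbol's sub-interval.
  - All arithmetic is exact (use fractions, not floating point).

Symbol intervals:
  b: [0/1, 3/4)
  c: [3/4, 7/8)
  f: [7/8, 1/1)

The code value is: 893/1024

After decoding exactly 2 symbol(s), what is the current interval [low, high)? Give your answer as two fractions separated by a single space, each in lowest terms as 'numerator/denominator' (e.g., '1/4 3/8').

Step 1: interval [0/1, 1/1), width = 1/1 - 0/1 = 1/1
  'b': [0/1 + 1/1*0/1, 0/1 + 1/1*3/4) = [0/1, 3/4)
  'c': [0/1 + 1/1*3/4, 0/1 + 1/1*7/8) = [3/4, 7/8) <- contains code 893/1024
  'f': [0/1 + 1/1*7/8, 0/1 + 1/1*1/1) = [7/8, 1/1)
  emit 'c', narrow to [3/4, 7/8)
Step 2: interval [3/4, 7/8), width = 7/8 - 3/4 = 1/8
  'b': [3/4 + 1/8*0/1, 3/4 + 1/8*3/4) = [3/4, 27/32)
  'c': [3/4 + 1/8*3/4, 3/4 + 1/8*7/8) = [27/32, 55/64)
  'f': [3/4 + 1/8*7/8, 3/4 + 1/8*1/1) = [55/64, 7/8) <- contains code 893/1024
  emit 'f', narrow to [55/64, 7/8)

Answer: 55/64 7/8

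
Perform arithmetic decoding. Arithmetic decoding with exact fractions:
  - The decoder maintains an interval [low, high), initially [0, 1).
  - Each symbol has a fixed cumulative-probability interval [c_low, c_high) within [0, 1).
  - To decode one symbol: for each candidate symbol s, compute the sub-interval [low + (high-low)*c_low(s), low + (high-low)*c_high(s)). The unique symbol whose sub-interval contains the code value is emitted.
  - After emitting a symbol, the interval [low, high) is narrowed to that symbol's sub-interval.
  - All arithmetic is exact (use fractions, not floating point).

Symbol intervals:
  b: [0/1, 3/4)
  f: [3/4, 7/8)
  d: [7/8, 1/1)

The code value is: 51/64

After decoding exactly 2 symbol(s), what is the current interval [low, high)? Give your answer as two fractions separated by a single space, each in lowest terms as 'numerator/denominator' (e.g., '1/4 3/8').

Answer: 3/4 27/32

Derivation:
Step 1: interval [0/1, 1/1), width = 1/1 - 0/1 = 1/1
  'b': [0/1 + 1/1*0/1, 0/1 + 1/1*3/4) = [0/1, 3/4)
  'f': [0/1 + 1/1*3/4, 0/1 + 1/1*7/8) = [3/4, 7/8) <- contains code 51/64
  'd': [0/1 + 1/1*7/8, 0/1 + 1/1*1/1) = [7/8, 1/1)
  emit 'f', narrow to [3/4, 7/8)
Step 2: interval [3/4, 7/8), width = 7/8 - 3/4 = 1/8
  'b': [3/4 + 1/8*0/1, 3/4 + 1/8*3/4) = [3/4, 27/32) <- contains code 51/64
  'f': [3/4 + 1/8*3/4, 3/4 + 1/8*7/8) = [27/32, 55/64)
  'd': [3/4 + 1/8*7/8, 3/4 + 1/8*1/1) = [55/64, 7/8)
  emit 'b', narrow to [3/4, 27/32)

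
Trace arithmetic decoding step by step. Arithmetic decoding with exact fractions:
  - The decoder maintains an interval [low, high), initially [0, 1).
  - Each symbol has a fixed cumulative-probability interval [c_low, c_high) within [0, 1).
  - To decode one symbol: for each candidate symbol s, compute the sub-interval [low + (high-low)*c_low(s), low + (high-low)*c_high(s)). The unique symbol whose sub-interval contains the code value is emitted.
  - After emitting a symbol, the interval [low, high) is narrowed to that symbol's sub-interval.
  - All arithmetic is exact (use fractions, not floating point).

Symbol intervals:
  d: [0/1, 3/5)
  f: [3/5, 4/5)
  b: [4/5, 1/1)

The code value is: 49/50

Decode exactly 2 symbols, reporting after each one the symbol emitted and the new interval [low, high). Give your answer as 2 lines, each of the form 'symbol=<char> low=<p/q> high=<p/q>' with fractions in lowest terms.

Step 1: interval [0/1, 1/1), width = 1/1 - 0/1 = 1/1
  'd': [0/1 + 1/1*0/1, 0/1 + 1/1*3/5) = [0/1, 3/5)
  'f': [0/1 + 1/1*3/5, 0/1 + 1/1*4/5) = [3/5, 4/5)
  'b': [0/1 + 1/1*4/5, 0/1 + 1/1*1/1) = [4/5, 1/1) <- contains code 49/50
  emit 'b', narrow to [4/5, 1/1)
Step 2: interval [4/5, 1/1), width = 1/1 - 4/5 = 1/5
  'd': [4/5 + 1/5*0/1, 4/5 + 1/5*3/5) = [4/5, 23/25)
  'f': [4/5 + 1/5*3/5, 4/5 + 1/5*4/5) = [23/25, 24/25)
  'b': [4/5 + 1/5*4/5, 4/5 + 1/5*1/1) = [24/25, 1/1) <- contains code 49/50
  emit 'b', narrow to [24/25, 1/1)

Answer: symbol=b low=4/5 high=1/1
symbol=b low=24/25 high=1/1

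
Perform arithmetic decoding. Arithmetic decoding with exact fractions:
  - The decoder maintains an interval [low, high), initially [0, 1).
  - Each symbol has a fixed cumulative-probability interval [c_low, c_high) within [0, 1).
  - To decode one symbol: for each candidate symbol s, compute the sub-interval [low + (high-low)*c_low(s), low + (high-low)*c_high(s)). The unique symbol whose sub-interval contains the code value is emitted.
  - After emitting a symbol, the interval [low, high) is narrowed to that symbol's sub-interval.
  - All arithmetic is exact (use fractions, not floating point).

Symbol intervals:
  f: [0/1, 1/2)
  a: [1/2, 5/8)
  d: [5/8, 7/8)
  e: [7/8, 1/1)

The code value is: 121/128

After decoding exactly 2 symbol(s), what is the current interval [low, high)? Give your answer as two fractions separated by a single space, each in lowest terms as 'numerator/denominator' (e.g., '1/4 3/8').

Answer: 15/16 61/64

Derivation:
Step 1: interval [0/1, 1/1), width = 1/1 - 0/1 = 1/1
  'f': [0/1 + 1/1*0/1, 0/1 + 1/1*1/2) = [0/1, 1/2)
  'a': [0/1 + 1/1*1/2, 0/1 + 1/1*5/8) = [1/2, 5/8)
  'd': [0/1 + 1/1*5/8, 0/1 + 1/1*7/8) = [5/8, 7/8)
  'e': [0/1 + 1/1*7/8, 0/1 + 1/1*1/1) = [7/8, 1/1) <- contains code 121/128
  emit 'e', narrow to [7/8, 1/1)
Step 2: interval [7/8, 1/1), width = 1/1 - 7/8 = 1/8
  'f': [7/8 + 1/8*0/1, 7/8 + 1/8*1/2) = [7/8, 15/16)
  'a': [7/8 + 1/8*1/2, 7/8 + 1/8*5/8) = [15/16, 61/64) <- contains code 121/128
  'd': [7/8 + 1/8*5/8, 7/8 + 1/8*7/8) = [61/64, 63/64)
  'e': [7/8 + 1/8*7/8, 7/8 + 1/8*1/1) = [63/64, 1/1)
  emit 'a', narrow to [15/16, 61/64)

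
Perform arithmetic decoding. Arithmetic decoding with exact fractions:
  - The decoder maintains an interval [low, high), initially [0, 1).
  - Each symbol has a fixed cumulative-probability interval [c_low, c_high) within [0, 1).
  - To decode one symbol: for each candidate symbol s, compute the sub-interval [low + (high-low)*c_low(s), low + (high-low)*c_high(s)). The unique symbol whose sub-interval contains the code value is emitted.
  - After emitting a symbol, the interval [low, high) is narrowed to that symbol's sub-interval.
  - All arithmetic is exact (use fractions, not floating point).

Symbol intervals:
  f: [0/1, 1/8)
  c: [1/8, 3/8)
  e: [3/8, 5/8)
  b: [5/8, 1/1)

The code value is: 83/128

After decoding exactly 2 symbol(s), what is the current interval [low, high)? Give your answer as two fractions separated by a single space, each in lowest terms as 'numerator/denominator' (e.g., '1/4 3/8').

Answer: 5/8 43/64

Derivation:
Step 1: interval [0/1, 1/1), width = 1/1 - 0/1 = 1/1
  'f': [0/1 + 1/1*0/1, 0/1 + 1/1*1/8) = [0/1, 1/8)
  'c': [0/1 + 1/1*1/8, 0/1 + 1/1*3/8) = [1/8, 3/8)
  'e': [0/1 + 1/1*3/8, 0/1 + 1/1*5/8) = [3/8, 5/8)
  'b': [0/1 + 1/1*5/8, 0/1 + 1/1*1/1) = [5/8, 1/1) <- contains code 83/128
  emit 'b', narrow to [5/8, 1/1)
Step 2: interval [5/8, 1/1), width = 1/1 - 5/8 = 3/8
  'f': [5/8 + 3/8*0/1, 5/8 + 3/8*1/8) = [5/8, 43/64) <- contains code 83/128
  'c': [5/8 + 3/8*1/8, 5/8 + 3/8*3/8) = [43/64, 49/64)
  'e': [5/8 + 3/8*3/8, 5/8 + 3/8*5/8) = [49/64, 55/64)
  'b': [5/8 + 3/8*5/8, 5/8 + 3/8*1/1) = [55/64, 1/1)
  emit 'f', narrow to [5/8, 43/64)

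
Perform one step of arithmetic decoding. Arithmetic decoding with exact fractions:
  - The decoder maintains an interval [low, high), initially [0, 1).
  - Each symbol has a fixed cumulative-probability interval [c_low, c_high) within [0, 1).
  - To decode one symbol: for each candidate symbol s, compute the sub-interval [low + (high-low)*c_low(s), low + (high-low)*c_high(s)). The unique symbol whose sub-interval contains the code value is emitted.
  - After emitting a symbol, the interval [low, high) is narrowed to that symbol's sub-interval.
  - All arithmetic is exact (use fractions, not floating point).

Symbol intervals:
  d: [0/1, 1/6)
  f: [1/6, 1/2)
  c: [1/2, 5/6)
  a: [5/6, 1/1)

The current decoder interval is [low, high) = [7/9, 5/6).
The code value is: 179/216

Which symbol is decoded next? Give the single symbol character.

Answer: a

Derivation:
Interval width = high − low = 5/6 − 7/9 = 1/18
Scaled code = (code − low) / width = (179/216 − 7/9) / 1/18 = 11/12
  d: [0/1, 1/6) 
  f: [1/6, 1/2) 
  c: [1/2, 5/6) 
  a: [5/6, 1/1) ← scaled code falls here ✓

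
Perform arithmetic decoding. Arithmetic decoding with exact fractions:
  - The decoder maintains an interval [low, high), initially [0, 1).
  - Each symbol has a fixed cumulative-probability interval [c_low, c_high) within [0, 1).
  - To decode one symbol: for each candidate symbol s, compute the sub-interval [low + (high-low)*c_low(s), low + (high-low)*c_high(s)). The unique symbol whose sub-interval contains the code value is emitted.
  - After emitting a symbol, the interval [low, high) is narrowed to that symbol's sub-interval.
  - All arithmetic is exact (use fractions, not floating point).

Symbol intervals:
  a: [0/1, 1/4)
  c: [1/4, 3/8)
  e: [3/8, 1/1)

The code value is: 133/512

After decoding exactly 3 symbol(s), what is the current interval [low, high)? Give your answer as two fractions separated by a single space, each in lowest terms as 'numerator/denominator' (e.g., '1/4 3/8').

Answer: 33/128 67/256

Derivation:
Step 1: interval [0/1, 1/1), width = 1/1 - 0/1 = 1/1
  'a': [0/1 + 1/1*0/1, 0/1 + 1/1*1/4) = [0/1, 1/4)
  'c': [0/1 + 1/1*1/4, 0/1 + 1/1*3/8) = [1/4, 3/8) <- contains code 133/512
  'e': [0/1 + 1/1*3/8, 0/1 + 1/1*1/1) = [3/8, 1/1)
  emit 'c', narrow to [1/4, 3/8)
Step 2: interval [1/4, 3/8), width = 3/8 - 1/4 = 1/8
  'a': [1/4 + 1/8*0/1, 1/4 + 1/8*1/4) = [1/4, 9/32) <- contains code 133/512
  'c': [1/4 + 1/8*1/4, 1/4 + 1/8*3/8) = [9/32, 19/64)
  'e': [1/4 + 1/8*3/8, 1/4 + 1/8*1/1) = [19/64, 3/8)
  emit 'a', narrow to [1/4, 9/32)
Step 3: interval [1/4, 9/32), width = 9/32 - 1/4 = 1/32
  'a': [1/4 + 1/32*0/1, 1/4 + 1/32*1/4) = [1/4, 33/128)
  'c': [1/4 + 1/32*1/4, 1/4 + 1/32*3/8) = [33/128, 67/256) <- contains code 133/512
  'e': [1/4 + 1/32*3/8, 1/4 + 1/32*1/1) = [67/256, 9/32)
  emit 'c', narrow to [33/128, 67/256)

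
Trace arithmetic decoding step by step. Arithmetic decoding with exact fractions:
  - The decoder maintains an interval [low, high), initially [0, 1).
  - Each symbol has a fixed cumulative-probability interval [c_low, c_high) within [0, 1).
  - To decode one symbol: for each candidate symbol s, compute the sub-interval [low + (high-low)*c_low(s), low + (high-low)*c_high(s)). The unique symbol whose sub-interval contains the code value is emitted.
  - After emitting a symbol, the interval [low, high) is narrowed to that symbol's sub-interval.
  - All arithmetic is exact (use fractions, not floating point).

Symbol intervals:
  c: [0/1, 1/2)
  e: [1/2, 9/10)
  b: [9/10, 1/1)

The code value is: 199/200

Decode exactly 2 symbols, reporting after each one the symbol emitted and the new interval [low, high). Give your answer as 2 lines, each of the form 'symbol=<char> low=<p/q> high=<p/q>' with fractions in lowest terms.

Step 1: interval [0/1, 1/1), width = 1/1 - 0/1 = 1/1
  'c': [0/1 + 1/1*0/1, 0/1 + 1/1*1/2) = [0/1, 1/2)
  'e': [0/1 + 1/1*1/2, 0/1 + 1/1*9/10) = [1/2, 9/10)
  'b': [0/1 + 1/1*9/10, 0/1 + 1/1*1/1) = [9/10, 1/1) <- contains code 199/200
  emit 'b', narrow to [9/10, 1/1)
Step 2: interval [9/10, 1/1), width = 1/1 - 9/10 = 1/10
  'c': [9/10 + 1/10*0/1, 9/10 + 1/10*1/2) = [9/10, 19/20)
  'e': [9/10 + 1/10*1/2, 9/10 + 1/10*9/10) = [19/20, 99/100)
  'b': [9/10 + 1/10*9/10, 9/10 + 1/10*1/1) = [99/100, 1/1) <- contains code 199/200
  emit 'b', narrow to [99/100, 1/1)

Answer: symbol=b low=9/10 high=1/1
symbol=b low=99/100 high=1/1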